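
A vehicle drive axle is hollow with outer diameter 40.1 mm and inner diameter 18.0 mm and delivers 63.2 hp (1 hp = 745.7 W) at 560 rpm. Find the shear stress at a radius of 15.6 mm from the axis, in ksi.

7.47 ksi

ω = 2π·560/60 = 58.64 rad/s, so T = P/ω = 63.2×745.7 / 58.64 = 803.6 N·m.
J = π(d_o⁴ − d_i⁴)/32 = π(0.0401⁴ − 0.0180⁴)/32 = 2.435×10^-7 m⁴.
Shear stress varies linearly with radius: τ = T·r/J = 803.6 × 0.0156 / 2.435×10^-7 = 5.148×10^7 Pa.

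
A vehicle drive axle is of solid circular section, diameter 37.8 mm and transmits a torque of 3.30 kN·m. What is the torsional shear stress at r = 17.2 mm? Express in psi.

41100 psi

J = πd⁴/32 = π(0.0378)⁴/32 = 2.004×10^-7 m⁴.
Shear stress varies linearly with radius: τ = T·r/J = 3300 × 0.0172 / 2.004×10^-7 = 2.832×10^8 Pa.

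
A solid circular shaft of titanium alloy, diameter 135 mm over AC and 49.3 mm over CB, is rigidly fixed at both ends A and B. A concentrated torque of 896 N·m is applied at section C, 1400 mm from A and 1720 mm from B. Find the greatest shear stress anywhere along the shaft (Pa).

1.83e6 Pa

Compatibility: T_A·a/J_AC = T_B·b/J_CB with T_A + T_B = T₀.
J_AC = 3.26×10^-5 m⁴, J_CB = 5.80×10^-7 m⁴, so T_A = T₀·(J_AC/a)/((J_AC/a)+(J_CB/b)) = 883.2 N·m, T_B = 12.79 N·m.
τ in each portion: τ_AC = 1.83×10^6 Pa, τ_CB = 5.43×10^5 Pa; maximum is in AC.
τ_max = T_AC·r/J = 883.2·0.0675/3.26×10^-5 = 1.828×10^6 Pa.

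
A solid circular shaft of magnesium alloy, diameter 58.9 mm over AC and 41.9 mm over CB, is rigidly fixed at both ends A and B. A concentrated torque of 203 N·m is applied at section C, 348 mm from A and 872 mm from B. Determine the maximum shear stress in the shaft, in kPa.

4590 kPa

Compatibility: T_A·a/J_AC = T_B·b/J_CB with T_A + T_B = T₀.
J_AC = 1.18×10^-6 m⁴, J_CB = 3.03×10^-7 m⁴, so T_A = T₀·(J_AC/a)/((J_AC/a)+(J_CB/b)) = 184.2 N·m, T_B = 18.82 N·m.
τ in each portion: τ_AC = 4.59×10^6 Pa, τ_CB = 1.30×10^6 Pa; maximum is in AC.
τ_max = T_AC·r/J = 184.2·0.0295/1.18×10^-6 = 4.590×10^6 Pa.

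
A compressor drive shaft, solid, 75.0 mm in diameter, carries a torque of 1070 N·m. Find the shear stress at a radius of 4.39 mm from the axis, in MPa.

1.51 MPa

J = πd⁴/32 = π(0.0750)⁴/32 = 3.106×10^-6 m⁴.
Shear stress varies linearly with radius: τ = T·r/J = 1070 × 0.00439 / 3.106×10^-6 = 1.512×10^6 Pa.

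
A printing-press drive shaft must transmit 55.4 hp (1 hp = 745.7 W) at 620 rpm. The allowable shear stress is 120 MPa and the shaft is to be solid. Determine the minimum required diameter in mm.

30.0 mm

ω = 2π·620/60 = 64.93 rad/s, so T = P/ω = 55.4×745.7 / 64.93 = 636.3 N·m.
For a solid shaft τ_max = 16T/(πd³), so d = (16T/(π τ_allow))^(1/3) = (16·636.3/(π·1.20×10^8))^(1/3) = 0.03000 m.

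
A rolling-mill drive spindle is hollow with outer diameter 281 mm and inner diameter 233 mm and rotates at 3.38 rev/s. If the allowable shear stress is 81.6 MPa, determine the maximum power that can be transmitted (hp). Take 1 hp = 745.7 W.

J = π(d_o⁴ − d_i⁴)/32 = π(0.281⁴ − 0.233⁴)/32 = 3.228×10^-4 m⁴.
T_max = τ_allow·J/r = 8.16×10^7 × 3.228×10^-4 / 0.141 = 187400 N·m.
ω = 2π·3.38 = 21.24 rad/s, so P_max = T_max·ω = 3.981×10^6 W.

5340 hp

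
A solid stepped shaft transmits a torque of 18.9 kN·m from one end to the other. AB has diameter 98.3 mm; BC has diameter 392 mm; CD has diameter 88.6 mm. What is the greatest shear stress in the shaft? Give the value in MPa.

Under the same torque, τ_max = 16T/(πd³) is largest where d is smallest — segment CD (d = 88.6 mm).
τ_max = 16·18900/(π·(0.0886)³) = 1.384×10^8 Pa.

138 MPa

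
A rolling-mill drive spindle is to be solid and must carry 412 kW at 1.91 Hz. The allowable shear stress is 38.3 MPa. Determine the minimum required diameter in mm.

166 mm

ω = 2π·1.91 = 12.00 rad/s, so T = P/ω = 412×10³ / 12.00 = 34330 N·m.
For a solid shaft τ_max = 16T/(πd³), so d = (16T/(π τ_allow))^(1/3) = (16·34330/(π·3.83×10^7))^(1/3) = 0.1659 m.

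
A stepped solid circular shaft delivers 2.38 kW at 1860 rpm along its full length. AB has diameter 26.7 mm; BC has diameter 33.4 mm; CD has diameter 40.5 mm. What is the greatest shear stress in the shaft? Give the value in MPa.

ω = 2π·1860/60 = 194.8 rad/s, so T = P/ω = 2.38×10³ / 194.8 = 12.22 N·m.
Under the same torque, τ_max = 16T/(πd³) is largest where d is smallest — segment AB (d = 26.7 mm).
τ_max = 16·12.22/(π·(0.0267)³) = 3.269×10^6 Pa.

3.27 MPa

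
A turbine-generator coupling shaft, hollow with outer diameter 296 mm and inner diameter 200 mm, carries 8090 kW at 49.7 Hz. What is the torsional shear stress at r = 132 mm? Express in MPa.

ω = 2π·49.7 = 312.3 rad/s, so T = P/ω = 8090×10³ / 312.3 = 25910 N·m.
J = π(d_o⁴ − d_i⁴)/32 = π(0.296⁴ − 0.200⁴)/32 = 5.966×10^-4 m⁴.
Shear stress varies linearly with radius: τ = T·r/J = 25910 × 0.132 / 5.966×10^-4 = 5.732×10^6 Pa.

5.73 MPa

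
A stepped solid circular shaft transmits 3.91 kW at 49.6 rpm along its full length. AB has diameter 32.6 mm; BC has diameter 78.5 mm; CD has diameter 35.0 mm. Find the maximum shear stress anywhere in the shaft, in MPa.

ω = 2π·49.6/60 = 5.194 rad/s, so T = P/ω = 3.91×10³ / 5.194 = 752.8 N·m.
Under the same torque, τ_max = 16T/(πd³) is largest where d is smallest — segment AB (d = 32.6 mm).
τ_max = 16·752.8/(π·(0.0326)³) = 1.107×10^8 Pa.

111 MPa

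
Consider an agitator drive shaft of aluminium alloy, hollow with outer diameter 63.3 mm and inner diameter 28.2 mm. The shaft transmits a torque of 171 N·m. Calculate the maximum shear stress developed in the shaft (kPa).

J = π(d_o⁴ − d_i⁴)/32 = π(0.0633⁴ − 0.0282⁴)/32 = 1.514×10^-6 m⁴.
τ_max = T·r/J = 171.0 × 0.0316 / 1.514×10^-6 = 3.574×10^6 Pa.

3570 kPa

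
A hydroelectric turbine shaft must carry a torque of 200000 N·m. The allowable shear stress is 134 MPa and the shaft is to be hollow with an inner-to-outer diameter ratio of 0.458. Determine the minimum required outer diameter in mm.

200 mm

For a hollow shaft with d_i/d_o = 0.458: τ_max = 16T/(π d_o³ (1−k⁴)), so d_o = [16T/(π τ_allow (1−k⁴))]^(1/3) = [16·200000/(π·1.34×10^8·0.9560)]^(1/3) = 0.1996 m.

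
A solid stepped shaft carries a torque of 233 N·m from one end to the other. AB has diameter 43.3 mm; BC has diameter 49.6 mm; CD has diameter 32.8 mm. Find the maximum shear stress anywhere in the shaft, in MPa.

Under the same torque, τ_max = 16T/(πd³) is largest where d is smallest — segment CD (d = 32.8 mm).
τ_max = 16·233.0/(π·(0.0328)³) = 3.363×10^7 Pa.

33.6 MPa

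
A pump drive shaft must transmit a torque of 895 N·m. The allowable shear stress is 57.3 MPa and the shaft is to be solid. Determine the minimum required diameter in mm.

43.0 mm

For a solid shaft τ_max = 16T/(πd³), so d = (16T/(π τ_allow))^(1/3) = (16·895.0/(π·5.73×10^7))^(1/3) = 0.04301 m.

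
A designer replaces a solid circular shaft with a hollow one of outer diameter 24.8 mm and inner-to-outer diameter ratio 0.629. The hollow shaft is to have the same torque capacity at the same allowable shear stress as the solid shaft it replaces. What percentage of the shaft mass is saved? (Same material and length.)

Equal τ_max and T ⇒ the solid shaft needs d_s³ = d_o³(1−k⁴), so d_s = 24.8·(1−0.629⁴)^(1/3) = 23.43 mm.
Area ratio A_h/A_s = d_o²(1−k²)/d_s² = (1−k²)/(1−k⁴)^(2/3) = 0.6770.
Mass saving = 1 − 0.6770 = 32.3 %.

32.3 %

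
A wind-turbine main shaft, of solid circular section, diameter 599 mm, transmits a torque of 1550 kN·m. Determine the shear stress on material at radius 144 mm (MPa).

17.7 MPa

J = πd⁴/32 = π(0.599)⁴/32 = 0.01264 m⁴.
Shear stress varies linearly with radius: τ = T·r/J = 1.550e6 × 0.144 / 0.01264 = 1.766×10^7 Pa.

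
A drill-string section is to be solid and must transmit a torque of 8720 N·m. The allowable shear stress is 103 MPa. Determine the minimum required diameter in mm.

For a solid shaft τ_max = 16T/(πd³), so d = (16T/(π τ_allow))^(1/3) = (16·8720/(π·1.03×10^8))^(1/3) = 0.07555 m.

75.5 mm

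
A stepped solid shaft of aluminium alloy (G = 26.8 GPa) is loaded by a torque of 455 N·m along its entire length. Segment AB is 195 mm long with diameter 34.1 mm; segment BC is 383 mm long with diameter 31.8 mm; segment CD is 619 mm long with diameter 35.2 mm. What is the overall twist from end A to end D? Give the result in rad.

J_AB = π(0.0341)⁴/32 = 1.33×10^-7 m⁴; J_BC = π(0.0318)⁴/32 = 1.00×10^-7 m⁴; J_CD = π(0.0352)⁴/32 = 1.51×10^-7 m⁴.
θ = (T/G)·Σ L_i/J_i = (455.0/26.8×10⁹)·(0.195/1.33×10^-7 + 0.383/1.00×10^-7 + 0.619/1.51×10^-7) = 0.1594 rad.

0.159 rad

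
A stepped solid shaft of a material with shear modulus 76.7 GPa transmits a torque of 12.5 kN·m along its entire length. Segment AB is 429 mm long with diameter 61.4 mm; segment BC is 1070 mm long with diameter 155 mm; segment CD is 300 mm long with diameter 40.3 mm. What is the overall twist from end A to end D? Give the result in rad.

0.242 rad

J_AB = π(0.0614)⁴/32 = 1.40×10^-6 m⁴; J_BC = π(0.155)⁴/32 = 5.67×10^-5 m⁴; J_CD = π(0.0403)⁴/32 = 2.59×10^-7 m⁴.
θ = (T/G)·Σ L_i/J_i = (12500/76.7×10⁹)·(0.429/1.40×10^-6 + 1.07/5.67×10^-5 + 0.300/2.59×10^-7) = 0.2420 rad.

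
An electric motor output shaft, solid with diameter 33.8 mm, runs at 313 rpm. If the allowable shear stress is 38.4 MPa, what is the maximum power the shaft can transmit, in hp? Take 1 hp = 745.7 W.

J = πd⁴/32 = π(0.0338)⁴/32 = 1.281×10^-7 m⁴.
T_max = τ_allow·J/r = 3.84×10^7 × 1.281×10^-7 / 0.0169 = 291.1 N·m.
ω = 2π·313/60 = 32.78 rad/s, so P_max = T_max·ω = 9543 W.

12.8 hp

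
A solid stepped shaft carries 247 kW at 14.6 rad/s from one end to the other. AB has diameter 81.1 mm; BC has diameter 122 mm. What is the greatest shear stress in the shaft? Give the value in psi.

ω = 14.6 rad/s, so T = P/ω = 247×10³ / 14.60 = 16920 N·m.
Under the same torque, τ_max = 16T/(πd³) is largest where d is smallest — segment AB (d = 81.1 mm).
τ_max = 16·16920/(π·(0.0811)³) = 1.615×10^8 Pa.

23400 psi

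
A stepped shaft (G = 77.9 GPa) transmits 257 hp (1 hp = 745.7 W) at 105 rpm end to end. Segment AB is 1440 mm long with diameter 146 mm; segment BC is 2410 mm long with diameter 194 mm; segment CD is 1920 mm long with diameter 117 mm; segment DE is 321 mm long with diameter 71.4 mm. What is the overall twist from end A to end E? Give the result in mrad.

62.6 mrad

ω = 2π·105/60 = 11.00 rad/s, so T = P/ω = 257×745.7 / 11.00 = 17430 N·m.
J_AB = π(0.146)⁴/32 = 4.46×10^-5 m⁴; J_BC = π(0.194)⁴/32 = 1.39×10^-4 m⁴; J_CD = π(0.117)⁴/32 = 1.84×10^-5 m⁴; J_DE = π(0.0714)⁴/32 = 2.55×10^-6 m⁴.
θ = (T/G)·Σ L_i/J_i = (17430/77.9×10⁹)·(1.44/4.46×10^-5 + 2.41/1.39×10^-4 + 1.92/1.84×10^-5 + 0.321/2.55×10^-6) = 0.06260 rad.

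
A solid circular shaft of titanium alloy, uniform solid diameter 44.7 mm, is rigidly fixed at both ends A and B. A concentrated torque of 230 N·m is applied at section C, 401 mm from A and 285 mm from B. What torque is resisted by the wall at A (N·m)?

95.6 N·m

With uniform GJ and both ends fixed, compatibility θ_AC = θ_CB gives T_A·a = T_B·b, together with T_A + T_B = T₀.
T_A = T₀·b/(a+b) = 230.0·285/686.0 = 95.55 N·m; T_B = 134.4 N·m.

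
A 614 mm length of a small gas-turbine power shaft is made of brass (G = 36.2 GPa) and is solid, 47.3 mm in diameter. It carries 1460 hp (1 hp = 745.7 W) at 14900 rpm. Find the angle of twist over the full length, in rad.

0.0241 rad

ω = 2π·14900/60 = 1560 rad/s, so T = P/ω = 1460×745.7 / 1560 = 697.8 N·m.
J = πd⁴/32 = π(0.0473)⁴/32 = 4.914×10^-7 m⁴.
θ = T·L/(G·J) = 697.8 × 0.614 / (36.2×10⁹ × 4.914×10^-7) = 0.02408 rad.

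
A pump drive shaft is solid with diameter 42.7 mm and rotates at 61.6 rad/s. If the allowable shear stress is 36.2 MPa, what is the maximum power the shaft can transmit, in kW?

J = πd⁴/32 = π(0.0427)⁴/32 = 3.264×10^-7 m⁴.
T_max = τ_allow·J/r = 3.62×10^7 × 3.264×10^-7 / 0.0214 = 553.4 N·m.
ω = 61.6 rad/s, so P_max = T_max·ω = 3.409×10^4 W.

34.1 kW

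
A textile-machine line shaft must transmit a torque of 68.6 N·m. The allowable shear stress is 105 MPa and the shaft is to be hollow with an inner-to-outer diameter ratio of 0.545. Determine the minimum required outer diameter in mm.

15.4 mm

For a hollow shaft with d_i/d_o = 0.545: τ_max = 16T/(π d_o³ (1−k⁴)), so d_o = [16T/(π τ_allow (1−k⁴))]^(1/3) = [16·68.60/(π·1.05×10^8·0.9118)]^(1/3) = 0.01540 m.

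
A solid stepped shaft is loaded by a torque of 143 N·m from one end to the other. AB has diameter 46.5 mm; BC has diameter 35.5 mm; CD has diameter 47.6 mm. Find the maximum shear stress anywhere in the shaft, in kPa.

Under the same torque, τ_max = 16T/(πd³) is largest where d is smallest — segment BC (d = 35.5 mm).
τ_max = 16·143.0/(π·(0.0355)³) = 1.628×10^7 Pa.

16300 kPa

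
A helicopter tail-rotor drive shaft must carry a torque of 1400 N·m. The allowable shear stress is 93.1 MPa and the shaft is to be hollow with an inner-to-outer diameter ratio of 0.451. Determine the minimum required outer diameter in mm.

43.1 mm

For a hollow shaft with d_i/d_o = 0.451: τ_max = 16T/(π d_o³ (1−k⁴)), so d_o = [16T/(π τ_allow (1−k⁴))]^(1/3) = [16·1400/(π·9.31×10^7·0.9586)]^(1/3) = 0.04307 m.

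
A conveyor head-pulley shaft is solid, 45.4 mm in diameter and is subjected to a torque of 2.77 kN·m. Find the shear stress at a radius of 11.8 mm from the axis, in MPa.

J = πd⁴/32 = π(0.0454)⁴/32 = 4.171×10^-7 m⁴.
Shear stress varies linearly with radius: τ = T·r/J = 2770 × 0.0118 / 4.171×10^-7 = 7.837×10^7 Pa.

78.4 MPa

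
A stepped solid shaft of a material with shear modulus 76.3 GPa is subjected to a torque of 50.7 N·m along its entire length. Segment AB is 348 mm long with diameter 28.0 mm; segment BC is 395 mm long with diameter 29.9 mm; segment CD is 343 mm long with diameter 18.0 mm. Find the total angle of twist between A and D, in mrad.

29.3 mrad

J_AB = π(0.0280)⁴/32 = 6.03×10^-8 m⁴; J_BC = π(0.0299)⁴/32 = 7.85×10^-8 m⁴; J_CD = π(0.0180)⁴/32 = 1.03×10^-8 m⁴.
θ = (T/G)·Σ L_i/J_i = (50.70/76.3×10⁹)·(0.348/6.03×10^-8 + 0.395/7.85×10^-8 + 0.343/1.03×10^-8) = 0.02929 rad.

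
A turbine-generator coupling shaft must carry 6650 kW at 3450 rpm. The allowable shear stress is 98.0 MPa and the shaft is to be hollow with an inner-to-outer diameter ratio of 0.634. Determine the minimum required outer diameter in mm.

ω = 2π·3450/60 = 361.3 rad/s, so T = P/ω = 6650×10³ / 361.3 = 18410 N·m.
For a hollow shaft with d_i/d_o = 0.634: τ_max = 16T/(π d_o³ (1−k⁴)), so d_o = [16T/(π τ_allow (1−k⁴))]^(1/3) = [16·18410/(π·9.80×10^7·0.8384)]^(1/3) = 0.1045 m.

104 mm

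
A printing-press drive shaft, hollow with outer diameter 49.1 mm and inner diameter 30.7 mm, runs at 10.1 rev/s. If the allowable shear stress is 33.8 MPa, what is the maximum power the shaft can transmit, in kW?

42.2 kW

J = π(d_o⁴ − d_i⁴)/32 = π(0.0491⁴ − 0.0307⁴)/32 = 4.834×10^-7 m⁴.
T_max = τ_allow·J/r = 3.38×10^7 × 4.834×10^-7 / 0.0246 = 665.5 N·m.
ω = 2π·10.1 = 63.46 rad/s, so P_max = T_max·ω = 4.223×10^4 W.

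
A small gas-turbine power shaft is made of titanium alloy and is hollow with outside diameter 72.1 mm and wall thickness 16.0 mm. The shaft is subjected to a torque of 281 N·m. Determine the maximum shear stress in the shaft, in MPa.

4.22 MPa

J = π(d_o⁴ − d_i⁴)/32 = π(0.0721⁴ − 0.0401⁴)/32 = 2.399×10^-6 m⁴.
τ_max = T·r/J = 281.0 × 0.0360 / 2.399×10^-6 = 4.222×10^6 Pa.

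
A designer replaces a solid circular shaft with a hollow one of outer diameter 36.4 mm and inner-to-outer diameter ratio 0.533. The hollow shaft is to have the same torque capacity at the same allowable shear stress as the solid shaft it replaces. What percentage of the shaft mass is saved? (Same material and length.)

24.3 %

Equal τ_max and T ⇒ the solid shaft needs d_s³ = d_o³(1−k⁴), so d_s = 36.4·(1−0.533⁴)^(1/3) = 35.39 mm.
Area ratio A_h/A_s = d_o²(1−k²)/d_s² = (1−k²)/(1−k⁴)^(2/3) = 0.7572.
Mass saving = 1 − 0.7572 = 24.3 %.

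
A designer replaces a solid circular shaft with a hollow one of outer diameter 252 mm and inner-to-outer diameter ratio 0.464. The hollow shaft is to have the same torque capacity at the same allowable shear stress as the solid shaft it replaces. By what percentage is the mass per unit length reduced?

19.0 %

Equal τ_max and T ⇒ the solid shaft needs d_s³ = d_o³(1−k⁴), so d_s = 252·(1−0.464⁴)^(1/3) = 248.0 mm.
Area ratio A_h/A_s = d_o²(1−k²)/d_s² = (1−k²)/(1−k⁴)^(2/3) = 0.8099.
Mass saving = 1 − 0.8099 = 19.0 %.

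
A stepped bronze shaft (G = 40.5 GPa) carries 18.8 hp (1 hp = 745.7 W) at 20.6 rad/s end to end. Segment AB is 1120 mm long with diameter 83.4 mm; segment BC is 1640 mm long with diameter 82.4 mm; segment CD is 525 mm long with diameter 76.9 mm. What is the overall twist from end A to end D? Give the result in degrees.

0.723°

ω = 20.6 rad/s, so T = P/ω = 18.8×745.7 / 20.60 = 680.5 N·m.
J_AB = π(0.0834)⁴/32 = 4.75×10^-6 m⁴; J_BC = π(0.0824)⁴/32 = 4.53×10^-6 m⁴; J_CD = π(0.0769)⁴/32 = 3.43×10^-6 m⁴.
θ = (T/G)·Σ L_i/J_i = (680.5/40.5×10⁹)·(1.12/4.75×10^-6 + 1.64/4.53×10^-6 + 0.525/3.43×10^-6) = 0.01262 rad.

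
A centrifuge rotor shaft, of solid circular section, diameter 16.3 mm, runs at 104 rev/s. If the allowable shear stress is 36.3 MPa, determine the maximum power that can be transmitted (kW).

20.2 kW

J = πd⁴/32 = π(0.0163)⁴/32 = 6.930×10^-9 m⁴.
T_max = τ_allow·J/r = 3.63×10^7 × 6.930×10^-9 / 0.00815 = 30.87 N·m.
ω = 2π·104 = 653.5 rad/s, so P_max = T_max·ω = 2.017×10^4 W.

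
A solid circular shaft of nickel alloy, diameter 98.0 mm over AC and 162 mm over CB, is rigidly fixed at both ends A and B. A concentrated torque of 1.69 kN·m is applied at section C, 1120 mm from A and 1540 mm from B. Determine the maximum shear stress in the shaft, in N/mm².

1.71 N/mm²

Compatibility: T_A·a/J_AC = T_B·b/J_CB with T_A + T_B = T₀.
J_AC = 9.06×10^-6 m⁴, J_CB = 6.76×10^-5 m⁴, so T_A = T₀·(J_AC/a)/((J_AC/a)+(J_CB/b)) = 262.8 N·m, T_B = 1427 N·m.
τ in each portion: τ_AC = 1.42×10^6 Pa, τ_CB = 1.71×10^6 Pa; maximum is in CB.
τ_max = T_CB·r/J = 1427·0.0810/6.76×10^-5 = 1.710×10^6 Pa.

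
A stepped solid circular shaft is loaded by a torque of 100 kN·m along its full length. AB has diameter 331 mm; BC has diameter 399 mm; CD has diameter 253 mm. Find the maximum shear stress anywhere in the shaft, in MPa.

Under the same torque, τ_max = 16T/(πd³) is largest where d is smallest — segment CD (d = 253 mm).
τ_max = 16·100000/(π·(0.253)³) = 3.145×10^7 Pa.

31.4 MPa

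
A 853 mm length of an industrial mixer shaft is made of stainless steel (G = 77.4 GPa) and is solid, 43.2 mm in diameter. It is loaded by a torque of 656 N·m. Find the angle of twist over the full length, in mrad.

21.1 mrad

J = πd⁴/32 = π(0.0432)⁴/32 = 3.419×10^-7 m⁴.
θ = T·L/(G·J) = 656.0 × 0.853 / (77.4×10⁹ × 3.419×10^-7) = 0.02114 rad.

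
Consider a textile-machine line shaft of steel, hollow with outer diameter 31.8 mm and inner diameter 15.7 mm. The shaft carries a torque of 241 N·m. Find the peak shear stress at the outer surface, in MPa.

40.6 MPa

J = π(d_o⁴ − d_i⁴)/32 = π(0.0318⁴ − 0.0157⁴)/32 = 9.443×10^-8 m⁴.
τ_max = T·r/J = 241.0 × 0.0159 / 9.443×10^-8 = 4.058×10^7 Pa.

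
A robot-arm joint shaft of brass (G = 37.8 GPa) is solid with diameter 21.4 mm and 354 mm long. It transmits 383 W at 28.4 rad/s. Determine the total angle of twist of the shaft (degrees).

ω = 28.4 rad/s, so T = P/ω = 383 / 28.40 = 13.49 N·m.
J = πd⁴/32 = π(0.0214)⁴/32 = 2.059×10^-8 m⁴.
θ = T·L/(G·J) = 13.49 × 0.354 / (37.8×10⁹ × 2.059×10^-8) = 6.134×10^-3 rad.

0.351°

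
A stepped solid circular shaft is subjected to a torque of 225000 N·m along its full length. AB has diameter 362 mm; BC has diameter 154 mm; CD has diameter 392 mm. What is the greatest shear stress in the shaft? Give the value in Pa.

Under the same torque, τ_max = 16T/(πd³) is largest where d is smallest — segment BC (d = 154 mm).
τ_max = 16·225000/(π·(0.154)³) = 3.138×10^8 Pa.

3.14e8 Pa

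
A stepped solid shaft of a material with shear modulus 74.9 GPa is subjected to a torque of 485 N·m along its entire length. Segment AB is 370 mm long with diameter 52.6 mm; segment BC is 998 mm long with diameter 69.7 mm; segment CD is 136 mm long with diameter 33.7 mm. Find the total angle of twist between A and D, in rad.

0.0129 rad

J_AB = π(0.0526)⁴/32 = 7.52×10^-7 m⁴; J_BC = π(0.0697)⁴/32 = 2.32×10^-6 m⁴; J_CD = π(0.0337)⁴/32 = 1.27×10^-7 m⁴.
θ = (T/G)·Σ L_i/J_i = (485.0/74.9×10⁹)·(0.370/7.52×10^-7 + 0.998/2.32×10^-6 + 0.136/1.27×10^-7) = 0.01293 rad.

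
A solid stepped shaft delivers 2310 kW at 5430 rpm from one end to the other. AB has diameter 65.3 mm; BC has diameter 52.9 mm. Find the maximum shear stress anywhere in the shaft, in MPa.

140 MPa

ω = 2π·5430/60 = 568.6 rad/s, so T = P/ω = 2310×10³ / 568.6 = 4062 N·m.
Under the same torque, τ_max = 16T/(πd³) is largest where d is smallest — segment BC (d = 52.9 mm).
τ_max = 16·4062/(π·(0.0529)³) = 1.398×10^8 Pa.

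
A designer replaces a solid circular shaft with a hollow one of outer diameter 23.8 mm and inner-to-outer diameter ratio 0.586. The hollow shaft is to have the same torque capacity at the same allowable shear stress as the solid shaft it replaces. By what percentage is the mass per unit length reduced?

Equal τ_max and T ⇒ the solid shaft needs d_s³ = d_o³(1−k⁴), so d_s = 23.8·(1−0.586⁴)^(1/3) = 22.83 mm.
Area ratio A_h/A_s = d_o²(1−k²)/d_s² = (1−k²)/(1−k⁴)^(2/3) = 0.7139.
Mass saving = 1 − 0.7139 = 28.6 %.

28.6 %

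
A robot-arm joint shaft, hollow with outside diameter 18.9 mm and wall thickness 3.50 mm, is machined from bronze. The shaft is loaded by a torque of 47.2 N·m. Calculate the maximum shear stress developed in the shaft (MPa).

J = π(d_o⁴ − d_i⁴)/32 = π(0.0189⁴ − 0.0119⁴)/32 = 1.056×10^-8 m⁴.
τ_max = T·r/J = 47.20 × 0.00945 / 1.056×10^-8 = 4.225×10^7 Pa.

42.2 MPa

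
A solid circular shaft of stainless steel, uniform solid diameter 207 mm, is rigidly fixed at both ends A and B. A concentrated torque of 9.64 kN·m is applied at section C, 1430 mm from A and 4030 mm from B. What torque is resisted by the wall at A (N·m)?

With uniform GJ and both ends fixed, compatibility θ_AC = θ_CB gives T_A·a = T_B·b, together with T_A + T_B = T₀.
T_A = T₀·b/(a+b) = 9640·4030/5460 = 7115 N·m; T_B = 2525 N·m.

7120 N·m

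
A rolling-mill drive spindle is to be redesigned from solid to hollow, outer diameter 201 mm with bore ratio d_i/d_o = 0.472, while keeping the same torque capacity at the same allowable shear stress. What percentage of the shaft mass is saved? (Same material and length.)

Equal τ_max and T ⇒ the solid shaft needs d_s³ = d_o³(1−k⁴), so d_s = 201·(1−0.472⁴)^(1/3) = 197.6 mm.
Area ratio A_h/A_s = d_o²(1−k²)/d_s² = (1−k²)/(1−k⁴)^(2/3) = 0.8040.
Mass saving = 1 − 0.8040 = 19.6 %.

19.6 %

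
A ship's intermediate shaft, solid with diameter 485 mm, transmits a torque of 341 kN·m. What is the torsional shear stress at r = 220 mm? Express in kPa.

13800 kPa

J = πd⁴/32 = π(0.485)⁴/32 = 5.432×10^-3 m⁴.
Shear stress varies linearly with radius: τ = T·r/J = 341000 × 0.220 / 5.432×10^-3 = 1.381×10^7 Pa.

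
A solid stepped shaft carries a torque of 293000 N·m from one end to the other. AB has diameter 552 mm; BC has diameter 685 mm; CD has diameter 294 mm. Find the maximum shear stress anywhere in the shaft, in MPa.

58.7 MPa

Under the same torque, τ_max = 16T/(πd³) is largest where d is smallest — segment CD (d = 294 mm).
τ_max = 16·293000/(π·(0.294)³) = 5.872×10^7 Pa.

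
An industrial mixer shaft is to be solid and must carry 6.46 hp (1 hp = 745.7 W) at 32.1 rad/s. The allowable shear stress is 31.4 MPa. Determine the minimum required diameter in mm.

ω = 32.1 rad/s, so T = P/ω = 6.46×745.7 / 32.10 = 150.1 N·m.
For a solid shaft τ_max = 16T/(πd³), so d = (16T/(π τ_allow))^(1/3) = (16·150.1/(π·3.14×10^7))^(1/3) = 0.02898 m.

29.0 mm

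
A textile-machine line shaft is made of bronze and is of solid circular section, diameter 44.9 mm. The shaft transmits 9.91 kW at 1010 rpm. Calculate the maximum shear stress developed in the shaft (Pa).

ω = 2π·1010/60 = 105.8 rad/s, so T = P/ω = 9.91×10³ / 105.8 = 93.70 N·m.
J = πd⁴/32 = π(0.0449)⁴/32 = 3.990×10^-7 m⁴.
τ_max = T·r/J = 93.70 × 0.0224 / 3.990×10^-7 = 5.272×10^6 Pa.

5.27e6 Pa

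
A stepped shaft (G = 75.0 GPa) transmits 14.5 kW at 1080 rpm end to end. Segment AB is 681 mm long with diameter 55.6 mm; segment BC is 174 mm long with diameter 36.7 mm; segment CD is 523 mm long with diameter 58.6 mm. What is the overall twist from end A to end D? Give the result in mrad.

ω = 2π·1080/60 = 113.1 rad/s, so T = P/ω = 14.5×10³ / 113.1 = 128.2 N·m.
J_AB = π(0.0556)⁴/32 = 9.38×10^-7 m⁴; J_BC = π(0.0367)⁴/32 = 1.78×10^-7 m⁴; J_CD = π(0.0586)⁴/32 = 1.16×10^-6 m⁴.
θ = (T/G)·Σ L_i/J_i = (128.2/75.0×10⁹)·(0.681/9.38×10^-7 + 0.174/1.78×10^-7 + 0.523/1.16×10^-6) = 3.683×10^-3 rad.

3.68 mrad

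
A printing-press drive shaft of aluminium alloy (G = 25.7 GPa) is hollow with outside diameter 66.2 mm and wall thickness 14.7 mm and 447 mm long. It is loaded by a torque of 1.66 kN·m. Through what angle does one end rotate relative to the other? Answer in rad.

J = π(d_o⁴ − d_i⁴)/32 = π(0.0662⁴ − 0.0368⁴)/32 = 1.705×10^-6 m⁴.
θ = T·L/(G·J) = 1660 × 0.447 / (25.7×10⁹ × 1.705×10^-6) = 0.01693 rad.

0.0169 rad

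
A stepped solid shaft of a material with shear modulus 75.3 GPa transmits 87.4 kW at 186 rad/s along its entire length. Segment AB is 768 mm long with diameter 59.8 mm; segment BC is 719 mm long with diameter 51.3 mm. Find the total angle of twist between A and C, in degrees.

ω = 186 rad/s, so T = P/ω = 87.4×10³ / 186.0 = 469.9 N·m.
J_AB = π(0.0598)⁴/32 = 1.26×10^-6 m⁴; J_BC = π(0.0513)⁴/32 = 6.80×10^-7 m⁴.
θ = (T/G)·Σ L_i/J_i = (469.9/75.3×10⁹)·(0.768/1.26×10^-6 + 0.719/6.80×10^-7) = 0.01042 rad.

0.597°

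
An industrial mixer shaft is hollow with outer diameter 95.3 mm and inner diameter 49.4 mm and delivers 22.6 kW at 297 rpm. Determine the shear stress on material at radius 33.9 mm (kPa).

3280 kPa

ω = 2π·297/60 = 31.10 rad/s, so T = P/ω = 22.6×10³ / 31.10 = 726.6 N·m.
J = π(d_o⁴ − d_i⁴)/32 = π(0.0953⁴ − 0.0494⁴)/32 = 7.513×10^-6 m⁴.
Shear stress varies linearly with radius: τ = T·r/J = 726.6 × 0.0339 / 7.513×10^-6 = 3.279×10^6 Pa.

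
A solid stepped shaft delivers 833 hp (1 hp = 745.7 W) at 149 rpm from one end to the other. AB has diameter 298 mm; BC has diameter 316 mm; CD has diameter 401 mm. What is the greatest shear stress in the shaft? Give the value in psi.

1110 psi

ω = 2π·149/60 = 15.60 rad/s, so T = P/ω = 833×745.7 / 15.60 = 39810 N·m.
Under the same torque, τ_max = 16T/(πd³) is largest where d is smallest — segment AB (d = 298 mm).
τ_max = 16·39810/(π·(0.298)³) = 7.662×10^6 Pa.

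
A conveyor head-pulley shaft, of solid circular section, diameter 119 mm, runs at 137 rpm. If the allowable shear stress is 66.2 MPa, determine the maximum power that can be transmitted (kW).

J = πd⁴/32 = π(0.119)⁴/32 = 1.969×10^-5 m⁴.
T_max = τ_allow·J/r = 6.62×10^7 × 1.969×10^-5 / 0.0595 = 21900 N·m.
ω = 2π·137/60 = 14.35 rad/s, so P_max = T_max·ω = 3.143×10^5 W.

314 kW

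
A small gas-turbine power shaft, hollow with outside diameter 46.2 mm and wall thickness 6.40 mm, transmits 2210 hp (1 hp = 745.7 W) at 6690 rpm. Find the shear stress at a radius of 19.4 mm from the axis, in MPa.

140 MPa

ω = 2π·6690/60 = 700.6 rad/s, so T = P/ω = 2210×745.7 / 700.6 = 2352 N·m.
J = π(d_o⁴ − d_i⁴)/32 = π(0.0462⁴ − 0.0334⁴)/32 = 3.251×10^-7 m⁴.
Shear stress varies linearly with radius: τ = T·r/J = 2352 × 0.0194 / 3.251×10^-7 = 1.404×10^8 Pa.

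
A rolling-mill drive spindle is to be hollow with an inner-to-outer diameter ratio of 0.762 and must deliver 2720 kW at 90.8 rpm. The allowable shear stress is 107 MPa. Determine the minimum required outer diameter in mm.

274 mm

ω = 2π·90.8/60 = 9.509 rad/s, so T = P/ω = 2720×10³ / 9.509 = 286100 N·m.
For a hollow shaft with d_i/d_o = 0.762: τ_max = 16T/(π d_o³ (1−k⁴)), so d_o = [16T/(π τ_allow (1−k⁴))]^(1/3) = [16·286100/(π·1.07×10^8·0.6629)]^(1/3) = 0.2739 m.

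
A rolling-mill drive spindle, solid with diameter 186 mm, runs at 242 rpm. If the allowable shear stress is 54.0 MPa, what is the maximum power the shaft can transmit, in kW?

J = πd⁴/32 = π(0.186)⁴/32 = 1.175×10^-4 m⁴.
T_max = τ_allow·J/r = 5.40×10^7 × 1.175×10^-4 / 0.0930 = 68230 N·m.
ω = 2π·242/60 = 25.34 rad/s, so P_max = T_max·ω = 1.729×10^6 W.

1730 kW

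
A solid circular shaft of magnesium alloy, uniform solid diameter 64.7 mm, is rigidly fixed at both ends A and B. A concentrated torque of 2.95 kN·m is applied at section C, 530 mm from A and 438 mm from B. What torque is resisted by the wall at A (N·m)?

With uniform GJ and both ends fixed, compatibility θ_AC = θ_CB gives T_A·a = T_B·b, together with T_A + T_B = T₀.
T_A = T₀·b/(a+b) = 2950·438/968.0 = 1335 N·m; T_B = 1615 N·m.

1330 N·m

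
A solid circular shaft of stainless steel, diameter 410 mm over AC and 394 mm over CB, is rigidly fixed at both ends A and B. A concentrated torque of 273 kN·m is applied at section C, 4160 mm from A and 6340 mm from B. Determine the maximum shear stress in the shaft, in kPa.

Compatibility: T_A·a/J_AC = T_B·b/J_CB with T_A + T_B = T₀.
J_AC = 2.77×10^-3 m⁴, J_CB = 2.37×10^-3 m⁴, so T_A = T₀·(J_AC/a)/((J_AC/a)+(J_CB/b)) = 175000 N·m, T_B = 97950 N·m.
τ in each portion: τ_AC = 1.29×10^7 Pa, τ_CB = 8.16×10^6 Pa; maximum is in AC.
τ_max = T_AC·r/J = 175000·0.205/2.77×10^-3 = 1.294×10^7 Pa.

12900 kPa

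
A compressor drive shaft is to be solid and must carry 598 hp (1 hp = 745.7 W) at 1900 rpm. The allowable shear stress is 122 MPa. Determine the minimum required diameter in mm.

45.4 mm

ω = 2π·1900/60 = 199.0 rad/s, so T = P/ω = 598×745.7 / 199.0 = 2241 N·m.
For a solid shaft τ_max = 16T/(πd³), so d = (16T/(π τ_allow))^(1/3) = (16·2241/(π·1.22×10^8))^(1/3) = 0.04540 m.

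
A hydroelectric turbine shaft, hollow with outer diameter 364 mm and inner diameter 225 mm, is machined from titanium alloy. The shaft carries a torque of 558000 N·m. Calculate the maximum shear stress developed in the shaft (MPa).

69.0 MPa

J = π(d_o⁴ − d_i⁴)/32 = π(0.364⁴ − 0.225⁴)/32 = 1.472×10^-3 m⁴.
τ_max = T·r/J = 558000 × 0.182 / 1.472×10^-3 = 6.900×10^7 Pa.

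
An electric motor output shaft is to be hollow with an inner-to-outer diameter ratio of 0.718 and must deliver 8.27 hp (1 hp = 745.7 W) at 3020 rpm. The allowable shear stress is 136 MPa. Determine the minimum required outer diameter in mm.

9.98 mm

ω = 2π·3020/60 = 316.3 rad/s, so T = P/ω = 8.27×745.7 / 316.3 = 19.50 N·m.
For a hollow shaft with d_i/d_o = 0.718: τ_max = 16T/(π d_o³ (1−k⁴)), so d_o = [16T/(π τ_allow (1−k⁴))]^(1/3) = [16·19.50/(π·1.36×10^8·0.7342)]^(1/3) = 0.009982 m.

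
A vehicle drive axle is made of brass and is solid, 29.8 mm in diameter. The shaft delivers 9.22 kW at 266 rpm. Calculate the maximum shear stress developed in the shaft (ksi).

9.24 ksi

ω = 2π·266/60 = 27.86 rad/s, so T = P/ω = 9.22×10³ / 27.86 = 331.0 N·m.
J = πd⁴/32 = π(0.0298)⁴/32 = 7.742×10^-8 m⁴.
τ_max = T·r/J = 331.0 × 0.0149 / 7.742×10^-8 = 6.370×10^7 Pa.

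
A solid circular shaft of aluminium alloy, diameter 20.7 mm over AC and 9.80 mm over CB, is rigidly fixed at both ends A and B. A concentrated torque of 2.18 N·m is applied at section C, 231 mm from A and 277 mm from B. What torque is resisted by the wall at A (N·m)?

Compatibility: T_A·a/J_AC = T_B·b/J_CB with T_A + T_B = T₀.
J_AC = 1.80×10^-8 m⁴, J_CB = 9.06×10^-10 m⁴, so T_A = T₀·(J_AC/a)/((J_AC/a)+(J_CB/b)) = 2.092 N·m, T_B = 0.08766 N·m.

2.09 N·m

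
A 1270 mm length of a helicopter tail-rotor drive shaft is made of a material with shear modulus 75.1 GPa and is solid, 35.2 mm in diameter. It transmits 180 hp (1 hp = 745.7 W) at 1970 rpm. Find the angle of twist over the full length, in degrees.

ω = 2π·1970/60 = 206.3 rad/s, so T = P/ω = 180×745.7 / 206.3 = 650.6 N·m.
J = πd⁴/32 = π(0.0352)⁴/32 = 1.507×10^-7 m⁴.
θ = T·L/(G·J) = 650.6 × 1.27 / (75.1×10⁹ × 1.507×10^-7) = 0.07300 rad.

4.18°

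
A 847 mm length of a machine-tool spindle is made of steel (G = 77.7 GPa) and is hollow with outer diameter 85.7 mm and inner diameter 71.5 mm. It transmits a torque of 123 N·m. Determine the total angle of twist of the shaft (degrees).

J = π(d_o⁴ − d_i⁴)/32 = π(0.0857⁴ − 0.0715⁴)/32 = 2.730×10^-6 m⁴.
θ = T·L/(G·J) = 123.0 × 0.847 / (77.7×10⁹ × 2.730×10^-6) = 4.912×10^-4 rad.

0.0281°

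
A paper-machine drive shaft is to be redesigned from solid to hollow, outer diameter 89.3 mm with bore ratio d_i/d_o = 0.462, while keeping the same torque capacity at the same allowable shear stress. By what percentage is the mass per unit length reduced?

Equal τ_max and T ⇒ the solid shaft needs d_s³ = d_o³(1−k⁴), so d_s = 89.3·(1−0.462⁴)^(1/3) = 87.92 mm.
Area ratio A_h/A_s = d_o²(1−k²)/d_s² = (1−k²)/(1−k⁴)^(2/3) = 0.8114.
Mass saving = 1 − 0.8114 = 18.9 %.

18.9 %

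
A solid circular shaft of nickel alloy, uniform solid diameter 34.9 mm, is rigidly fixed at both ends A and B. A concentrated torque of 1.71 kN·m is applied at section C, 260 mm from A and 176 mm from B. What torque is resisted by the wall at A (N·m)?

690 N·m

With uniform GJ and both ends fixed, compatibility θ_AC = θ_CB gives T_A·a = T_B·b, together with T_A + T_B = T₀.
T_A = T₀·b/(a+b) = 1710·176/436.0 = 690.3 N·m; T_B = 1020 N·m.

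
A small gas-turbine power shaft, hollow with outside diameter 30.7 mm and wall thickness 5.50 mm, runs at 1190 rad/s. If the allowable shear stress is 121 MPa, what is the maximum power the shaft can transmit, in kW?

J = π(d_o⁴ − d_i⁴)/32 = π(0.0307⁴ − 0.0197⁴)/32 = 7.242×10^-8 m⁴.
T_max = τ_allow·J/r = 1.21×10^8 × 7.242×10^-8 / 0.0153 = 570.9 N·m.
ω = 1190 rad/s, so P_max = T_max·ω = 6.793×10^5 W.

679 kW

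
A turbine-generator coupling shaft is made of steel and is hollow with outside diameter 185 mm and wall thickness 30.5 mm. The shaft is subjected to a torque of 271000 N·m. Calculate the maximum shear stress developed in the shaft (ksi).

J = π(d_o⁴ − d_i⁴)/32 = π(0.185⁴ − 0.124⁴)/32 = 9.179×10^-5 m⁴.
τ_max = T·r/J = 271000 × 0.0925 / 9.179×10^-5 = 2.731×10^8 Pa.

39.6 ksi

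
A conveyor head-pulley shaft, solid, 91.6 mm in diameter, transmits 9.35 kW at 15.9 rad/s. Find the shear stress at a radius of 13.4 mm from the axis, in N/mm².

ω = 15.9 rad/s, so T = P/ω = 9.35×10³ / 15.90 = 588.1 N·m.
J = πd⁴/32 = π(0.0916)⁴/32 = 6.912×10^-6 m⁴.
Shear stress varies linearly with radius: τ = T·r/J = 588.1 × 0.0134 / 6.912×10^-6 = 1.140×10^6 Pa.

1.14 N/mm²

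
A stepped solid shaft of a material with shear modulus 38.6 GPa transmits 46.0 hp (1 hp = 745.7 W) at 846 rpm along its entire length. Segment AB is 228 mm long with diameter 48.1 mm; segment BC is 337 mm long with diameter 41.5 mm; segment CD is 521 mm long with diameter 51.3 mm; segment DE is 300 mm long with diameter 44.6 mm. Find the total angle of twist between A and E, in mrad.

31.4 mrad

ω = 2π·846/60 = 88.59 rad/s, so T = P/ω = 46.0×745.7 / 88.59 = 387.2 N·m.
J_AB = π(0.0481)⁴/32 = 5.26×10^-7 m⁴; J_BC = π(0.0415)⁴/32 = 2.91×10^-7 m⁴; J_CD = π(0.0513)⁴/32 = 6.80×10^-7 m⁴; J_DE = π(0.0446)⁴/32 = 3.88×10^-7 m⁴.
θ = (T/G)·Σ L_i/J_i = (387.2/38.6×10⁹)·(0.228/5.26×10^-7 + 0.337/2.91×10^-7 + 0.521/6.80×10^-7 + 0.300/3.88×10^-7) = 0.03139 rad.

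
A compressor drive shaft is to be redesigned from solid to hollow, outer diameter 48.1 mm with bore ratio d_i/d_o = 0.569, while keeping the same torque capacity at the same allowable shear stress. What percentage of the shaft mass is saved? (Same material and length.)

Equal τ_max and T ⇒ the solid shaft needs d_s³ = d_o³(1−k⁴), so d_s = 48.1·(1−0.569⁴)^(1/3) = 46.36 mm.
Area ratio A_h/A_s = d_o²(1−k²)/d_s² = (1−k²)/(1−k⁴)^(2/3) = 0.7280.
Mass saving = 1 − 0.7280 = 27.2 %.

27.2 %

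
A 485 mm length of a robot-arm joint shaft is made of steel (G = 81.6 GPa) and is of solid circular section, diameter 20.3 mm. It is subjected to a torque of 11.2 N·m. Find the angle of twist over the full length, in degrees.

0.229°

J = πd⁴/32 = π(0.0203)⁴/32 = 1.667×10^-8 m⁴.
θ = T·L/(G·J) = 11.20 × 0.485 / (81.6×10⁹ × 1.667×10^-8) = 3.993×10^-3 rad.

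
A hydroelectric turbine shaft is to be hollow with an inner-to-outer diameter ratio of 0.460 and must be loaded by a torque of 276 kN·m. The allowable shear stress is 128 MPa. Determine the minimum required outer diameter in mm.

For a hollow shaft with d_i/d_o = 0.460: τ_max = 16T/(π d_o³ (1−k⁴)), so d_o = [16T/(π τ_allow (1−k⁴))]^(1/3) = [16·276000/(π·1.28×10^8·0.9552)]^(1/3) = 0.2257 m.

226 mm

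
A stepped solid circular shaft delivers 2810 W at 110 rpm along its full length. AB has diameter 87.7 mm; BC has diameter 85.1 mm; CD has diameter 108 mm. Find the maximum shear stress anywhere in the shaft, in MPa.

ω = 2π·110/60 = 11.52 rad/s, so T = P/ω = 2810 / 11.52 = 243.9 N·m.
Under the same torque, τ_max = 16T/(πd³) is largest where d is smallest — segment BC (d = 85.1 mm).
τ_max = 16·243.9/(π·(0.0851)³) = 2.016×10^6 Pa.

2.02 MPa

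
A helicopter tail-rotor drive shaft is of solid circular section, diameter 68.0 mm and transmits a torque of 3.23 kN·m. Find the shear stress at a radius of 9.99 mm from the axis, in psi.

2230 psi

J = πd⁴/32 = π(0.0680)⁴/32 = 2.099×10^-6 m⁴.
Shear stress varies linearly with radius: τ = T·r/J = 3230 × 0.00999 / 2.099×10^-6 = 1.537×10^7 Pa.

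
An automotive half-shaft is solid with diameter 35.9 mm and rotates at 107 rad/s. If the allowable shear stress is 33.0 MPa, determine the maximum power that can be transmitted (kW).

J = πd⁴/32 = π(0.0359)⁴/32 = 1.631×10^-7 m⁴.
T_max = τ_allow·J/r = 3.30×10^7 × 1.631×10^-7 / 0.0180 = 299.8 N·m.
ω = 107 rad/s, so P_max = T_max·ω = 3.208×10^4 W.

32.1 kW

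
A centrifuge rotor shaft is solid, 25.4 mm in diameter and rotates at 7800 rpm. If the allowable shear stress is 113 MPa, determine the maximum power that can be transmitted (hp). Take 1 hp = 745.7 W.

J = πd⁴/32 = π(0.0254)⁴/32 = 4.086×10^-8 m⁴.
T_max = τ_allow·J/r = 1.13×10^8 × 4.086×10^-8 / 0.0127 = 363.6 N·m.
ω = 2π·7800/60 = 816.8 rad/s, so P_max = T_max·ω = 2.970×10^5 W.

398 hp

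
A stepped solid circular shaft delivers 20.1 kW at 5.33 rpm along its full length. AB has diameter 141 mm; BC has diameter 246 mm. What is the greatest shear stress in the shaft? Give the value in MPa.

65.4 MPa

ω = 2π·5.33/60 = 0.5582 rad/s, so T = P/ω = 20.1×10³ / 0.5582 = 36010 N·m.
Under the same torque, τ_max = 16T/(πd³) is largest where d is smallest — segment AB (d = 141 mm).
τ_max = 16·36010/(π·(0.141)³) = 6.543×10^7 Pa.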